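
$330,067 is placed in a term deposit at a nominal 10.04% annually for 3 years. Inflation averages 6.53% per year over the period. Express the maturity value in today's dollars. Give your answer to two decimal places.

Nominal value at maturity: $330,067 × (1 + 10.04%)^3 ≈ $439,798.61.
Price-level factor over 3 years: (1 + 6.53%)^3 ≈ 1.2089707151.
The maturity value deflated by that factor is the answer in today's purchasing power.

$363,779.37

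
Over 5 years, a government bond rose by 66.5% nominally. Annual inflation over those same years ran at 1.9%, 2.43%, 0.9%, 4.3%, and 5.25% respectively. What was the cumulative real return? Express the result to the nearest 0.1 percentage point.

Cumulative inflation factor: 1.019 × 1.0243 × 1.009 × 1.043 × 1.0525 ≈ 1.15611.
Nominal growth factor: 1.66500. Real growth factor = 1.66500 / 1.15611 ≈ 1.44018.
Total real return ≈ 44.0175%.

44.0%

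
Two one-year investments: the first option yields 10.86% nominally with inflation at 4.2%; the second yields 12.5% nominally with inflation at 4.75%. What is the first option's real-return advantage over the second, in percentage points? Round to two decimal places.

The first option real return: 1.1086/1.042 − 1 = 6.392%.
The second real return: 1.125/1.0475 − 1 = 7.399%.
Difference: 6.392 − 7.399 = -1.007 pp.

-1.01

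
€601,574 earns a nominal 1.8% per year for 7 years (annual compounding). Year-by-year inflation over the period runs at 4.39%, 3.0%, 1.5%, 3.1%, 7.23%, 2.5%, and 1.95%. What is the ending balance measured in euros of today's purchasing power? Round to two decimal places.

€540,599.04

Nominal value at maturity: €601,574 × (1 + 1.8%)^7 ≈ €681,590.46.
Price-level factor over 7 years: 1.0439 × 1.030 × 1.015 × 1.031 × 1.0723 × 1.025 × 1.0195 ≈ 1.2608058967.
The maturity value deflated by that factor is the answer in today's purchasing power.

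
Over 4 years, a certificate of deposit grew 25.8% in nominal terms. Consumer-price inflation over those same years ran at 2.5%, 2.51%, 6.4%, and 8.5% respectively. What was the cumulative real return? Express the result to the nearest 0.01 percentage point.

3.71%

Cumulative inflation factor: 1.025 × 1.0251 × 1.064 × 1.085 ≈ 1.21300.
Nominal growth factor: 1.25800. Real growth factor = 1.25800 / 1.21300 ≈ 1.03710.
Total real return ≈ 3.7097%.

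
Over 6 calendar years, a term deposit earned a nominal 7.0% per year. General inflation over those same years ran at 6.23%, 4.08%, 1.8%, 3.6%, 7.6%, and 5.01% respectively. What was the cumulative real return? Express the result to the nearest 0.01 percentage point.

Cumulative inflation factor: 1.0623 × 1.0408 × 1.018 × 1.036 × 1.076 × 1.0501 ≈ 1.31754.
Nominal growth factor: 1.50073. Real growth factor = 1.50073 / 1.31754 ≈ 1.13904.
Total real return ≈ 13.9037%.

13.90%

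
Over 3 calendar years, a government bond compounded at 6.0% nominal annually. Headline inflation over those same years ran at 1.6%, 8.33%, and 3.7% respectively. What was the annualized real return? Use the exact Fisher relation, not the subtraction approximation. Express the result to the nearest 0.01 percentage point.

1.43%

Cumulative inflation factor: 1.016 × 1.0833 × 1.037 ≈ 1.14136.
Nominal growth factor: 1.19102. Real growth factor = 1.19102 / 1.14136 ≈ 1.04351.
Annualized: 1.04351^(1/3) − 1 ≈ 0.01430.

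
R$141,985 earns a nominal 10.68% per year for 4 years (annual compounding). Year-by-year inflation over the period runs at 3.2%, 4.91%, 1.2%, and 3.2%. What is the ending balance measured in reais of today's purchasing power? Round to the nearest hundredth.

Nominal value at maturity: R$141,985 × (1 + 10.68%)^4 ≈ R$213,068.41.
Price-level factor over 4 years: 1.032 × 1.0491 × 1.012 × 1.032 ≈ 1.1307244785.
The maturity value deflated by that factor is the answer in today's purchasing power.

R$188,435.30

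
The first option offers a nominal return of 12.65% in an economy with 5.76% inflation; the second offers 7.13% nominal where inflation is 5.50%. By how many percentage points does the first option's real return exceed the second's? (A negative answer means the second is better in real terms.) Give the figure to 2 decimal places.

4.97

The first option real return: 1.1265/1.0576 − 1 = 6.515%.
The second real return: 1.0713/1.0550 − 1 = 1.545%.
Difference: 6.515 − 1.545 = 4.970 pp.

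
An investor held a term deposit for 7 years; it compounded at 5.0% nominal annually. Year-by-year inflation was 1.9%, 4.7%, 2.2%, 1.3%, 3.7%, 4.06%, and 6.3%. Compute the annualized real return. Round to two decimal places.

1.51%

Cumulative inflation factor: 1.019 × 1.047 × 1.022 × 1.013 × 1.037 × 1.0406 × 1.063 ≈ 1.26700.
Nominal growth factor: 1.40710. Real growth factor = 1.40710 / 1.26700 ≈ 1.11058.
Annualized: 1.11058^(1/7) − 1 ≈ 0.01510.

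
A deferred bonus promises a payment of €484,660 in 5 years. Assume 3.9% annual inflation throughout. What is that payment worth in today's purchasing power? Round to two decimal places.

Price-level factor over 5 years: (1 + 3.9%)^5 ≈ 1.2108148474.
Purchasing power today: €484,660 divided by that factor.

€400,275.90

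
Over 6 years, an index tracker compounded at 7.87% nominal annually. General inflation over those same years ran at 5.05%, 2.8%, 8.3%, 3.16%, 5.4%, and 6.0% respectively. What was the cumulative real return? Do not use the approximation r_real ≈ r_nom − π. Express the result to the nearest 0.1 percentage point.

Cumulative inflation factor: 1.0505 × 1.028 × 1.083 × 1.0316 × 1.054 × 1.060 ≈ 1.34796.
Nominal growth factor: 1.57545. Real growth factor = 1.57545 / 1.34796 ≈ 1.16877.
Total real return ≈ 16.8769%.

16.9%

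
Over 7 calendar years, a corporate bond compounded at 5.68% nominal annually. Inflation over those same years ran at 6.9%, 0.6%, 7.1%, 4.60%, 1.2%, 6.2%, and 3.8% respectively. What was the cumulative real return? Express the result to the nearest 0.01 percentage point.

Cumulative inflation factor: 1.069 × 1.006 × 1.071 × 1.0460 × 1.012 × 1.062 × 1.038 ≈ 1.34400.
Nominal growth factor: 1.47214. Real growth factor = 1.47214 / 1.34400 ≈ 1.09534.
Total real return ≈ 9.5344%.

9.53%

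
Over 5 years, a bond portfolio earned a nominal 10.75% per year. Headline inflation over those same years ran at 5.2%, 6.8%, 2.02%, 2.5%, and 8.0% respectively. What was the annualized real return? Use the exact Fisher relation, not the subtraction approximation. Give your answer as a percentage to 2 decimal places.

5.60%

Cumulative inflation factor: 1.052 × 1.068 × 1.0202 × 1.025 × 1.080 ≈ 1.26888.
Nominal growth factor: 1.66617. Real growth factor = 1.66617 / 1.26888 ≈ 1.31310.
Annualized: 1.31310^(1/5) − 1 ≈ 0.05599.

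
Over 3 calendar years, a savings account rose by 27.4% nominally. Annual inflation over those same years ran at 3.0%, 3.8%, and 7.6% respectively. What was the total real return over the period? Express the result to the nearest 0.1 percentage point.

Cumulative inflation factor: 1.030 × 1.038 × 1.076 ≈ 1.15039.
Nominal growth factor: 1.27400. Real growth factor = 1.27400 / 1.15039 ≈ 1.10745.
Total real return ≈ 10.7446%.

10.7%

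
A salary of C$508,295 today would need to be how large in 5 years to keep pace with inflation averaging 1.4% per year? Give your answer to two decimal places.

C$544,885.95

Cumulative price-level factor: (1+1.4%)^5 ≈ 1.0719876326.
Multiplying C$508,295 by the price-level factor gives the future nominal sum.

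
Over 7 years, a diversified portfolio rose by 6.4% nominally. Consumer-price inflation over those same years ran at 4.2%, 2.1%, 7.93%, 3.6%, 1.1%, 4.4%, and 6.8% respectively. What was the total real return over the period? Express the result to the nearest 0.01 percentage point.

Cumulative inflation factor: 1.042 × 1.021 × 1.0793 × 1.036 × 1.011 × 1.044 × 1.068 ≈ 1.34097.
Nominal growth factor: 1.06400. Real growth factor = 1.06400 / 1.34097 ≈ 0.79346.
Total real return ≈ -20.6543%.

-20.65%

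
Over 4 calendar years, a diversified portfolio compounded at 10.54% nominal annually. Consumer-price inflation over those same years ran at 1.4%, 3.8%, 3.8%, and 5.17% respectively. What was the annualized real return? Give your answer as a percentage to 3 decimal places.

6.767%

Cumulative inflation factor: 1.014 × 1.038 × 1.038 × 1.0517 ≈ 1.14901.
Nominal growth factor: 1.49306. Real growth factor = 1.49306 / 1.14901 ≈ 1.29943.
Annualized: 1.29943^(1/4) − 1 ≈ 0.06767.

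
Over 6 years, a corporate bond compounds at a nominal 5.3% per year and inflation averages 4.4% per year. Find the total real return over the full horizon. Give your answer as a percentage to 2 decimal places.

5.29%

The annual real rate is (1+5.3%)/(1+4.4%) − 1 = 0.8621%.
Compounded over 6 years: (1 + 0.008621)^6 − 1 ≈ 0.05285.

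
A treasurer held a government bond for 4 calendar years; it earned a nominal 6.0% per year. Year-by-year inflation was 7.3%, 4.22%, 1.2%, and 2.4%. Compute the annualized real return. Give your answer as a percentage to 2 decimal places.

2.16%

Cumulative inflation factor: 1.073 × 1.0422 × 1.012 × 1.024 ≈ 1.15886.
Nominal growth factor: 1.26248. Real growth factor = 1.26248 / 1.15886 ≈ 1.08941.
Annualized: 1.08941^(1/4) − 1 ≈ 0.02164.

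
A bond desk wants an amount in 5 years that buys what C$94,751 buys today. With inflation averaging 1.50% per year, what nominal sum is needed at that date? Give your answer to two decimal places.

Cumulative price-level factor: (1+1.50%)^5 ≈ 1.0772840039.
Multiplying C$94,751 by the price-level factor gives the future nominal sum.

C$102,073.74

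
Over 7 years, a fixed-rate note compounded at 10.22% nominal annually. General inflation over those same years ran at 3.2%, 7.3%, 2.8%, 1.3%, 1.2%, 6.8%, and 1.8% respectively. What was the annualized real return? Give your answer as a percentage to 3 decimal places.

6.535%

Cumulative inflation factor: 1.032 × 1.073 × 1.028 × 1.013 × 1.012 × 1.068 × 1.018 ≈ 1.26877.
Nominal growth factor: 1.97616. Real growth factor = 1.97616 / 1.26877 ≈ 1.55755.
Annualized: 1.55755^(1/7) − 1 ≈ 0.06535.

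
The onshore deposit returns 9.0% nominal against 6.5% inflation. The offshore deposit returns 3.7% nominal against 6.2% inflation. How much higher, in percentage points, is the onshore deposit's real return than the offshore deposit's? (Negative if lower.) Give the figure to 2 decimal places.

4.70

The onshore deposit real return: 1.090/1.065 − 1 = 2.347%.
The offshore deposit real return: 1.037/1.062 − 1 = -2.354%.
Difference: 2.347 − (-2.354) = 4.701 pp.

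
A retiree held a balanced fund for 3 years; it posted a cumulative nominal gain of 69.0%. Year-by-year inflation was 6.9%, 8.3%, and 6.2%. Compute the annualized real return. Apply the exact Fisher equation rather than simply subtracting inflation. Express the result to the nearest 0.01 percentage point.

11.19%

Cumulative inflation factor: 1.069 × 1.083 × 1.062 ≈ 1.22951.
Nominal growth factor: 1.69000. Real growth factor = 1.69000 / 1.22951 ≈ 1.37454.
Annualized: 1.37454^(1/3) − 1 ≈ 0.11186.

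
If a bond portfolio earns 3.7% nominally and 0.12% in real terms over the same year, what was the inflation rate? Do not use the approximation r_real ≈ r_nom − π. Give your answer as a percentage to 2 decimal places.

From (1+r_nom) = (1+r_real)(1+π), we get 1+π = (1 + 3.7%)/(1 + 0.12%) = 1.037/1.0012 ≈ 1.03576.
So π ≈ 3.5757%.

3.58%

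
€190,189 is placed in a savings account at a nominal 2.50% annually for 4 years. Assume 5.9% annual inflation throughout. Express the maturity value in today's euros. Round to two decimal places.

Nominal value at maturity: €190,189 × (1 + 2.50%)^4 ≈ €209,933.07.
Price-level factor over 4 years: (1 + 5.9%)^4 ≈ 1.2577196334.
Dividing the nominal maturity value by the price-level factor gives the value in today's money.

€166,915.63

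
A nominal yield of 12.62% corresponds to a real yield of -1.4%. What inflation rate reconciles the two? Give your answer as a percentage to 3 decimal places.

From (1+r_nom) = (1+r_real)(1+π), we get 1+π = (1 + 12.62%)/(1 − 1.4%) = 1.1262/0.986 ≈ 1.14219.
So π ≈ 14.2191%.

14.219%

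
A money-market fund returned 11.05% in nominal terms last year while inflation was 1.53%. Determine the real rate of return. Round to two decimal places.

Real return via the Fisher equation: (1 + 11.05%)/(1 + 1.53%) − 1 = 1.1105/1.0153 − 1 ≈ 0.09377.

9.38%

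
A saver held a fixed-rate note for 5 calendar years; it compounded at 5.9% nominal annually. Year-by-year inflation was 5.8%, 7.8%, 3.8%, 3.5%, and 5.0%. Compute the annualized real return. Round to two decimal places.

0.70%

Cumulative inflation factor: 1.058 × 1.078 × 1.038 × 1.035 × 1.050 ≈ 1.28656.
Nominal growth factor: 1.33193. Real growth factor = 1.33193 / 1.28656 ≈ 1.03526.
Annualized: 1.03526^(1/5) − 1 ≈ 0.00695.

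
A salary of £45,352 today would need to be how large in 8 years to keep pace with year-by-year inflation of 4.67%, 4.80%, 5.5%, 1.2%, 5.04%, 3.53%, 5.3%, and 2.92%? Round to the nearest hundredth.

£62,598.22

Cumulative price-level factor: 1.0467 × 1.0480 × 1.055 × 1.012 × 1.0504 × 1.0353 × 1.053 × 1.0292 ≈ 1.3802747864.
The nominal amount required is £45,352 scaled up by that factor.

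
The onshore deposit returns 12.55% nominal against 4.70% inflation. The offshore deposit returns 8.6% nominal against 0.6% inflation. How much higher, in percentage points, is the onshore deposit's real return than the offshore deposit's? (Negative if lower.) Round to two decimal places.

-0.45

The onshore deposit real return: 1.1255/1.0470 − 1 = 7.498%.
The offshore deposit real return: 1.086/1.006 − 1 = 7.952%.
Difference: 7.498 − 7.952 = -0.454 pp.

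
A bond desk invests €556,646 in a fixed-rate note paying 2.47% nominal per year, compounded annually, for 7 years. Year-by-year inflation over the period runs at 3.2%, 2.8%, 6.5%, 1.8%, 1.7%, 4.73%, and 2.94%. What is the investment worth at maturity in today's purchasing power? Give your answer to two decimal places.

€523,612.29

Nominal value at maturity: €556,646 × (1 + 2.47%)^7 ≈ €660,322.73.
Price-level factor over 7 years: 1.032 × 1.028 × 1.065 × 1.018 × 1.017 × 1.0473 × 1.0294 ≈ 1.2610909762.
Dividing the nominal maturity value by the price-level factor gives the value in today's money.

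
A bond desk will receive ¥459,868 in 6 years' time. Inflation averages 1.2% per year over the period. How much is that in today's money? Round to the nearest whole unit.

Price-level factor over 6 years: (1 + 1.2%)^6 ≈ 1.0741948725.
Purchasing power today: ¥459,868 divided by that factor.

¥428,105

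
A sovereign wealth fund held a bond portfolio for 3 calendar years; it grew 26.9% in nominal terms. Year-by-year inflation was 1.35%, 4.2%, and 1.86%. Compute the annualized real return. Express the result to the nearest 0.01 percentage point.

Cumulative inflation factor: 1.0135 × 1.042 × 1.0186 ≈ 1.07571.
Nominal growth factor: 1.26900. Real growth factor = 1.26900 / 1.07571 ≈ 1.17969.
Annualized: 1.17969^(1/3) − 1 ≈ 0.05663.

5.66%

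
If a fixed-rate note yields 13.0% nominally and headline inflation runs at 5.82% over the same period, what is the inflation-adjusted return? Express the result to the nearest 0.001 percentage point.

Real return via the Fisher equation: (1 + 13.0%)/(1 + 5.82%) − 1 = 1.130/1.0582 − 1 ≈ 0.06785.

6.785%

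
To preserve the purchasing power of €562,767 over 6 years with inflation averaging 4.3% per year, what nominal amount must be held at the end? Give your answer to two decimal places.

€724,493.47

Cumulative price-level factor: (1+4.3%)^6 ≈ 1.2873773104.
Multiplying €562,767 by the price-level factor gives the future nominal sum.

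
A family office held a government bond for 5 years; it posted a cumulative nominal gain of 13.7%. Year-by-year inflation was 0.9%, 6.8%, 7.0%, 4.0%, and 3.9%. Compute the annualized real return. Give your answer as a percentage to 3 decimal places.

-1.813%

Cumulative inflation factor: 1.009 × 1.068 × 1.070 × 1.040 × 1.039 ≈ 1.24593.
Nominal growth factor: 1.13700. Real growth factor = 1.13700 / 1.24593 ≈ 0.91257.
Annualized: 0.91257^(1/5) − 1 ≈ -0.01813.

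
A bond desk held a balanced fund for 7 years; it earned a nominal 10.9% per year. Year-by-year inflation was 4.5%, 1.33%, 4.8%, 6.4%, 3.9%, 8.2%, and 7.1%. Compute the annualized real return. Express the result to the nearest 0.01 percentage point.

5.46%

Cumulative inflation factor: 1.045 × 1.0133 × 1.048 × 1.064 × 1.039 × 1.082 × 1.071 ≈ 1.42164.
Nominal growth factor: 2.06310. Real growth factor = 2.06310 / 1.42164 ≈ 1.45121.
Annualized: 1.45121^(1/7) − 1 ≈ 0.05464.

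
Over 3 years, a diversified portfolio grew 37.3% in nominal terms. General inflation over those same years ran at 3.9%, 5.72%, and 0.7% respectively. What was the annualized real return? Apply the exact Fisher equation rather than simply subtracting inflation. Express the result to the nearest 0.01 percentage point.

7.47%

Cumulative inflation factor: 1.039 × 1.0572 × 1.007 ≈ 1.10612.
Nominal growth factor: 1.37300. Real growth factor = 1.37300 / 1.10612 ≈ 1.24128.
Annualized: 1.24128^(1/3) − 1 ≈ 0.07471.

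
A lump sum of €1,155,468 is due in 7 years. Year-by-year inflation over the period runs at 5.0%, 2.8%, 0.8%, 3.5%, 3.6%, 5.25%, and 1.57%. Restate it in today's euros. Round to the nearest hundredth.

Price-level factor over 7 years: 1.050 × 1.028 × 1.008 × 1.035 × 1.036 × 1.0525 × 1.0157 ≈ 1.2471842220.
Purchasing power today: €1,155,468 divided by that factor.

€926,461.37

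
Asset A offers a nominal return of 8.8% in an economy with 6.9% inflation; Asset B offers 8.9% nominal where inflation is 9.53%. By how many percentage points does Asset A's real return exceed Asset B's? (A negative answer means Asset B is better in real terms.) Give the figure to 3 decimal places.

Asset A real return: 1.088/1.069 − 1 = 1.7774%.
Asset B real return: 1.089/1.0953 − 1 = -0.5752%.
Difference: 1.7774 − (-0.5752) = 2.3526 pp.

2.353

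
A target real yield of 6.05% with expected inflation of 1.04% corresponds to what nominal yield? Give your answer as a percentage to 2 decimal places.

7.15%

By the Fisher equation, 1 + r_nom = (1 + 6.05%)(1 + 1.04%) = 1.0605 × 1.0104 = 1.0715292.
So r_nom = 7.15292%.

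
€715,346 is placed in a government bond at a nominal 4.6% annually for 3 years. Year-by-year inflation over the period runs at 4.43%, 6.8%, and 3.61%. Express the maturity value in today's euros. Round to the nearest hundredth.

€708,456.19

Nominal value at maturity: €715,346 × (1 + 4.6%)^3 ≈ €818,674.39.
Price-level factor over 3 years: 1.0443 × 1.068 × 1.0361 ≈ 1.1555751776.
The maturity value deflated by that factor is the answer in today's purchasing power.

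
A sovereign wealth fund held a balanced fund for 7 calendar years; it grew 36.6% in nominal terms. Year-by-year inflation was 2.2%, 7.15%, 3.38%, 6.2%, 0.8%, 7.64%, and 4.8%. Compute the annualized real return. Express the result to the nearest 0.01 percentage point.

Cumulative inflation factor: 1.022 × 1.0715 × 1.0338 × 1.062 × 1.008 × 1.0764 × 1.048 ≈ 1.36710.
Nominal growth factor: 1.36600. Real growth factor = 1.36600 / 1.36710 ≈ 0.99920.
Annualized: 0.99920^(1/7) − 1 ≈ -0.00011.

-0.01%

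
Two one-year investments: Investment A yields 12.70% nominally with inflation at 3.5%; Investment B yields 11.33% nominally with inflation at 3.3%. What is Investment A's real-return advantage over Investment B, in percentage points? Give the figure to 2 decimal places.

1.12

Investment A real return: 1.1270/1.035 − 1 = 8.889%.
Investment B real return: 1.1133/1.033 − 1 = 7.773%.
Difference: 8.889 − 7.773 = 1.116 pp.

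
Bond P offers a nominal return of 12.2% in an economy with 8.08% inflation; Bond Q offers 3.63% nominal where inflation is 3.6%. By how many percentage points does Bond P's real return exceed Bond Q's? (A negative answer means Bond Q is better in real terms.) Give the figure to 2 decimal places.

Bond P real return: 1.122/1.0808 − 1 = 3.812%.
Bond Q real return: 1.0363/1.036 − 1 = 0.029%.
Difference: 3.812 − 0.029 = 3.783 pp.

3.78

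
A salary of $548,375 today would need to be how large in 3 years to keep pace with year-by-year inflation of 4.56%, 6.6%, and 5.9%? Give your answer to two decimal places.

$647,286.26

Cumulative price-level factor: 1.0456 × 1.066 × 1.059 = 1.1803715664.
The nominal amount required is $548,375 scaled up by that factor.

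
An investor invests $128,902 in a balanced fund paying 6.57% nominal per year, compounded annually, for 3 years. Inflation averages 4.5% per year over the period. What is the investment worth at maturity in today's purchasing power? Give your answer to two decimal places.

$136,714.85

Nominal value at maturity: $128,902 × (1 + 6.57%)^3 ≈ $156,014.35.
Price-level factor over 3 years: (1 + 4.5%)^3 = 1.141166125.
The maturity value deflated by that factor is the answer in today's purchasing power.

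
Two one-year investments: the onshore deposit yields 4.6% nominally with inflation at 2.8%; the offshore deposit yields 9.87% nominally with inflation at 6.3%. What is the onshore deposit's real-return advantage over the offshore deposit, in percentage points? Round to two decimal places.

The onshore deposit real return: 1.046/1.028 − 1 = 1.751%.
The offshore deposit real return: 1.0987/1.063 − 1 = 3.358%.
Difference: 1.751 − 3.358 = -1.607 pp.

-1.61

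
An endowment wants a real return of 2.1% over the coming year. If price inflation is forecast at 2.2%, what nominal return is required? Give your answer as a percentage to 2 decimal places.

4.35%

By the Fisher equation, 1 + r_nom = (1 + 2.1%)(1 + 2.2%) = 1.021 × 1.022 = 1.043462.
So r_nom = 4.3462%.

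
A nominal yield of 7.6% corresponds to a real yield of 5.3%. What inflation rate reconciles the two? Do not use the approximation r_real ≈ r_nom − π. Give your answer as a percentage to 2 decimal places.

2.18%

From (1+r_nom) = (1+r_real)(1+π), we get 1+π = (1 + 7.6%)/(1 + 5.3%) = 1.076/1.053 ≈ 1.02184.
So π ≈ 2.1842%.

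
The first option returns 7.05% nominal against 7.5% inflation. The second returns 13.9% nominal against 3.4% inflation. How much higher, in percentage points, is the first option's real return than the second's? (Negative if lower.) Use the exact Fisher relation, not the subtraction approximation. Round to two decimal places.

The first option real return: 1.0705/1.075 − 1 = -0.419%.
The second real return: 1.139/1.034 − 1 = 10.155%.
Difference: -0.419 − 10.155 = -10.574 pp.

-10.57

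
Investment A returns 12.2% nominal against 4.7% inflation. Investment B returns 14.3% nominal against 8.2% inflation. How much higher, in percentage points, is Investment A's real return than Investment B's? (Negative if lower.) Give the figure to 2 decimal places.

1.53

Investment A real return: 1.122/1.047 − 1 = 7.163%.
Investment B real return: 1.143/1.082 − 1 = 5.638%.
Difference: 7.163 − 5.638 = 1.525 pp.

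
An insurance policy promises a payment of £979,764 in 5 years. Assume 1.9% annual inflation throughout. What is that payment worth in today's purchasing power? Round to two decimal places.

Price-level factor over 5 years: (1 + 1.9%)^5 ≈ 1.0986792441.
Purchasing power today: £979,764 divided by that factor.

£891,765.28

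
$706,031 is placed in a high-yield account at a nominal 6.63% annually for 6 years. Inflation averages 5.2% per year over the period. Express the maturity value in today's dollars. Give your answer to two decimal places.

Nominal value at maturity: $706,031 × (1 + 6.63%)^6 ≈ $1,037,767.88.
Price-level factor over 6 years: (1 + 5.2%)^6 ≈ 1.3554841352.
The maturity value deflated by that factor is the answer in today's purchasing power.

$765,606.81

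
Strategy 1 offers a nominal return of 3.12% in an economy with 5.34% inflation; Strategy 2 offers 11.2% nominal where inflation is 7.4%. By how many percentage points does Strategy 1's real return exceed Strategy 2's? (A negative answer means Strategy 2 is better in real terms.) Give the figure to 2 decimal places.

-5.65

Strategy 1 real return: 1.0312/1.0534 − 1 = -2.107%.
Strategy 2 real return: 1.112/1.074 − 1 = 3.538%.
Difference: -2.107 − 3.538 = -5.645 pp.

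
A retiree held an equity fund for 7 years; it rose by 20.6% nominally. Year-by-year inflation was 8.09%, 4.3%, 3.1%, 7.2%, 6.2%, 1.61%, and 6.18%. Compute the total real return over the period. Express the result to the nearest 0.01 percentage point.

Cumulative inflation factor: 1.0809 × 1.043 × 1.031 × 1.072 × 1.062 × 1.0161 × 1.0618 ≈ 1.42767.
Nominal growth factor: 1.20600. Real growth factor = 1.20600 / 1.42767 ≈ 0.84473.
Total real return ≈ -15.5265%.

-15.53%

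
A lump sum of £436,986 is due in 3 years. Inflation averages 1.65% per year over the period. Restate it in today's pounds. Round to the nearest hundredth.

Price-level factor over 3 years: (1 + 1.65%)^3 ≈ 1.0503212421.
Purchasing power today: £436,986 divided by that factor.

£416,049.85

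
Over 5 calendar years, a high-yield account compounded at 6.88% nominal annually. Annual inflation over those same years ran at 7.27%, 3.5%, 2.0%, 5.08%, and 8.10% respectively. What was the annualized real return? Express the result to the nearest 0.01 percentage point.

1.63%

Cumulative inflation factor: 1.0727 × 1.035 × 1.020 × 1.0508 × 1.0810 ≈ 1.28637.
Nominal growth factor: 1.39470. Real growth factor = 1.39470 / 1.28637 ≈ 1.08422.
Annualized: 1.08422^(1/5) − 1 ≈ 0.01630.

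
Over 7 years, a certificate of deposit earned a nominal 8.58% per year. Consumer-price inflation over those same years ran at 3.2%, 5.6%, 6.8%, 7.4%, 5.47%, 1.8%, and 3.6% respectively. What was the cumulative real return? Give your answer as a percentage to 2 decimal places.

Cumulative inflation factor: 1.032 × 1.056 × 1.068 × 1.074 × 1.0547 × 1.018 × 1.036 ≈ 1.39045.
Nominal growth factor: 1.77930. Real growth factor = 1.77930 / 1.39045 ≈ 1.27966.
Total real return ≈ 27.9656%.

27.97%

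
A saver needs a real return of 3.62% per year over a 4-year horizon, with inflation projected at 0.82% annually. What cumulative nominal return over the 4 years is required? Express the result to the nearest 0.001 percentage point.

19.114%

Required annual nominal rate: (1+3.62%)(1+0.82%) − 1 = 4.469684%.
Cumulative over 4 years: (1 + 0.04469684)^4 − 1 ≈ 0.19114.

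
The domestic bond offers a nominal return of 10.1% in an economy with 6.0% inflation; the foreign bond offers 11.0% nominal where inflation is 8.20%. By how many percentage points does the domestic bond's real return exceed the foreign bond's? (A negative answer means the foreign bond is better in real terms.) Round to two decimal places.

1.28

The domestic bond real return: 1.101/1.060 − 1 = 3.868%.
The foreign bond real return: 1.110/1.0820 − 1 = 2.588%.
Difference: 3.868 − 2.588 = 1.280 pp.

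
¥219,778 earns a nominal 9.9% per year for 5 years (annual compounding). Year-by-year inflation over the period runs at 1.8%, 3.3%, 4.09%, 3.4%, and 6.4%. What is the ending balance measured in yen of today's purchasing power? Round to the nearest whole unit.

Nominal value at maturity: ¥219,778 × (1 + 9.9%)^5 ≈ ¥352,349.
Price-level factor over 5 years: 1.018 × 1.033 × 1.0409 × 1.034 × 1.064 ≈ 1.2042572644.
Dividing the nominal maturity value by the price-level factor gives the value in today's money.

¥292,586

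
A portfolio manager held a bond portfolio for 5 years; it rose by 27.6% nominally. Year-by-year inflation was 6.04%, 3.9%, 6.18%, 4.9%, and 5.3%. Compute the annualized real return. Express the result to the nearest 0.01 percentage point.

Cumulative inflation factor: 1.0604 × 1.039 × 1.0618 × 1.049 × 1.053 ≈ 1.29221.
Nominal growth factor: 1.27600. Real growth factor = 1.27600 / 1.29221 ≈ 0.98746.
Annualized: 0.98746^(1/5) − 1 ≈ -0.00252.

-0.25%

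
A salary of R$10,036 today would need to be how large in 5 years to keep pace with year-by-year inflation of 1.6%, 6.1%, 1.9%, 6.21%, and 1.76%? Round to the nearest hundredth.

R$11,914.79

Cumulative price-level factor: 1.016 × 1.061 × 1.019 × 1.0621 × 1.0176 ≈ 1.1872051804.
The nominal amount required is R$10,036 scaled up by that factor.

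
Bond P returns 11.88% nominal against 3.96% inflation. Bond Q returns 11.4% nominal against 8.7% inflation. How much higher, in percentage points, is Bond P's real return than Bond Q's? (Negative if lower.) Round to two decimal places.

Bond P real return: 1.1188/1.0396 − 1 = 7.618%.
Bond Q real return: 1.114/1.087 − 1 = 2.484%.
Difference: 7.618 − 2.484 = 5.134 pp.

5.13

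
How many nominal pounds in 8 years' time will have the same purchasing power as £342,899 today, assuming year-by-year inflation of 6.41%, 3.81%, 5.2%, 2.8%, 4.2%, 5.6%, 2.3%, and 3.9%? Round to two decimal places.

Cumulative price-level factor: 1.0641 × 1.0381 × 1.052 × 1.028 × 1.042 × 1.056 × 1.023 × 1.039 ≈ 1.3971830462.
The nominal amount required is £342,899 scaled up by that factor.

£479,092.67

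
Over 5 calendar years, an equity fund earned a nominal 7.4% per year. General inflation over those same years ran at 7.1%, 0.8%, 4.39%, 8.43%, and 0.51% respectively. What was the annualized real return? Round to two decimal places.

3.07%

Cumulative inflation factor: 1.071 × 1.008 × 1.0439 × 1.0843 × 1.0051 ≈ 1.22820.
Nominal growth factor: 1.42896. Real growth factor = 1.42896 / 1.22820 ≈ 1.16347.
Annualized: 1.16347^(1/5) − 1 ≈ 0.03074.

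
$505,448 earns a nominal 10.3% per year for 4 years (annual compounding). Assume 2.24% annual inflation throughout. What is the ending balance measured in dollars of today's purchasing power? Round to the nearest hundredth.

Nominal value at maturity: $505,448 × (1 + 10.3%)^4 ≈ $748,132.52.
Price-level factor over 4 years: (1 + 2.24%)^4 ≈ 1.0926557695.
Dividing the nominal maturity value by the price-level factor gives the value in today's money.

$684,691.87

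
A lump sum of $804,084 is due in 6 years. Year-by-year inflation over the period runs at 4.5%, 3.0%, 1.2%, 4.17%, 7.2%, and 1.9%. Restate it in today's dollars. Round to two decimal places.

$648,717.72

Price-level factor over 6 years: 1.045 × 1.030 × 1.012 × 1.0417 × 1.072 × 1.019 ≈ 1.2394975172.
Purchasing power today: $804,084 divided by that factor.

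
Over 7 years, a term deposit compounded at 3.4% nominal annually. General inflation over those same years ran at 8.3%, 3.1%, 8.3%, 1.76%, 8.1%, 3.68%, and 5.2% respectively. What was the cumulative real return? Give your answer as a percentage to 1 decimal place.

Cumulative inflation factor: 1.083 × 1.031 × 1.083 × 1.0176 × 1.081 × 1.0368 × 1.052 ≈ 1.45087.
Nominal growth factor: 1.26370. Real growth factor = 1.26370 / 1.45087 ≈ 0.87099.
Total real return ≈ -12.9007%.

-12.9%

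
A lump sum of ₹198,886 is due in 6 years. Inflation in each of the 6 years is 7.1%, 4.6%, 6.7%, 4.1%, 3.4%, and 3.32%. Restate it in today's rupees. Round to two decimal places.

Price-level factor over 6 years: 1.071 × 1.046 × 1.067 × 1.041 × 1.034 × 1.0332 ≈ 1.3293558178.
Purchasing power today: ₹198,886 divided by that factor.

₹149,610.81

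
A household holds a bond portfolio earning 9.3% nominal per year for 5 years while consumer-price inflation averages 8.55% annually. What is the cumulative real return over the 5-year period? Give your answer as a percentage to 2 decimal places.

The annual real rate is (1+9.3%)/(1+8.55%) − 1 = 0.6909%.
Compounded over 5 years: (1 + 0.006909)^5 − 1 ≈ 0.03503.

3.50%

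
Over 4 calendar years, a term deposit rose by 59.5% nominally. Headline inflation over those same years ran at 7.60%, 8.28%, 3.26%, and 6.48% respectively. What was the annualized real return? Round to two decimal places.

5.63%

Cumulative inflation factor: 1.0760 × 1.0828 × 1.0326 × 1.0648 ≈ 1.28103.
Nominal growth factor: 1.59500. Real growth factor = 1.59500 / 1.28103 ≈ 1.24509.
Annualized: 1.24509^(1/4) − 1 ≈ 0.05633.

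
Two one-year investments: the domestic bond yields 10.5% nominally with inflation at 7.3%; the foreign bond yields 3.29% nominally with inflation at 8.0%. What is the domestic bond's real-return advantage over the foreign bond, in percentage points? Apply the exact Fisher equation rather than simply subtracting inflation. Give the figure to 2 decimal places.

The domestic bond real return: 1.105/1.073 − 1 = 2.982%.
The foreign bond real return: 1.0329/1.080 − 1 = -4.361%.
Difference: 2.982 − (-4.361) = 7.343 pp.

7.34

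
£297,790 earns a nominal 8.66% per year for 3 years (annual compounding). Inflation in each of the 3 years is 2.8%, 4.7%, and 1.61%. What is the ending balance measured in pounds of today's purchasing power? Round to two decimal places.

Nominal value at maturity: £297,790 × (1 + 8.66%)^3 ≈ £382,049.13.
Price-level factor over 3 years: 1.028 × 1.047 × 1.0161 = 1.0936446876.
Dividing the nominal maturity value by the price-level factor gives the value in today's money.

£349,335.70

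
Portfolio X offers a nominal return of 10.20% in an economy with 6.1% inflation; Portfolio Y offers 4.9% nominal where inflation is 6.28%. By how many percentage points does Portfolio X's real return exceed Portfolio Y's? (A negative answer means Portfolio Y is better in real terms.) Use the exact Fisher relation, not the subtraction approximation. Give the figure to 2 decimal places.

5.16

Portfolio X real return: 1.1020/1.061 − 1 = 3.864%.
Portfolio Y real return: 1.049/1.0628 − 1 = -1.298%.
Difference: 3.864 − (-1.298) = 5.162 pp.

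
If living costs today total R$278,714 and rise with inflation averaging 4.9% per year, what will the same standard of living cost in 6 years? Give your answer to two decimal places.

Cumulative price-level factor: (1+4.9%)^6 ≈ 1.3324561607.
Multiplying R$278,714 by the price-level factor gives the future nominal sum.

R$371,374.19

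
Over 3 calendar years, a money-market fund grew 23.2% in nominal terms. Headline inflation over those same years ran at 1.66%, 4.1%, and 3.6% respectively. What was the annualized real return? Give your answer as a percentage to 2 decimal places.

Cumulative inflation factor: 1.0166 × 1.041 × 1.036 ≈ 1.09638.
Nominal growth factor: 1.23200. Real growth factor = 1.23200 / 1.09638 ≈ 1.12370.
Annualized: 1.12370^(1/3) − 1 ≈ 0.03964.

3.96%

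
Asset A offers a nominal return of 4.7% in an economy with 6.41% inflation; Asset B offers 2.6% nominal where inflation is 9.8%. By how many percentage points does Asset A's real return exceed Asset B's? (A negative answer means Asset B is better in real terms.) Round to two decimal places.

Asset A real return: 1.047/1.0641 − 1 = -1.607%.
Asset B real return: 1.026/1.098 − 1 = -6.557%.
Difference: -1.607 − (-6.557) = 4.950 pp.

4.95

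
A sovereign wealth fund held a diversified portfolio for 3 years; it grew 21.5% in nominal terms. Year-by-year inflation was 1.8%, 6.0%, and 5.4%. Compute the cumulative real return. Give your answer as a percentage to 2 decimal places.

6.83%

Cumulative inflation factor: 1.018 × 1.060 × 1.054 ≈ 1.13735.
Nominal growth factor: 1.21500. Real growth factor = 1.21500 / 1.13735 ≈ 1.06827.
Total real return ≈ 6.8272%.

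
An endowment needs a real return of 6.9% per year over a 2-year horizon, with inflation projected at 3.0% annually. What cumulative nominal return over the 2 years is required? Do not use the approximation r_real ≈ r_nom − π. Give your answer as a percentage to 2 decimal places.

Required annual nominal rate: (1+6.9%)(1+3.0%) − 1 = 10.107%.
Cumulative over 2 years: (1 + 0.10107)^2 − 1 ≈ 0.21236.

21.24%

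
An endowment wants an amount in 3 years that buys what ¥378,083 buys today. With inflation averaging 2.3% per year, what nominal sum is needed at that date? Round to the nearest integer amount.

¥404,775

Cumulative price-level factor: (1+2.3%)^3 = 1.070599167.
The nominal amount required is ¥378,083 scaled up by that factor.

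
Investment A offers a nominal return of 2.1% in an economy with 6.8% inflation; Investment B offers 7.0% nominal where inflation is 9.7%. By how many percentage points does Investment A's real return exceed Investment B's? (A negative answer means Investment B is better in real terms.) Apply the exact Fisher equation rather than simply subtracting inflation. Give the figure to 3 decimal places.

Investment A real return: 1.021/1.068 − 1 = -4.4007%.
Investment B real return: 1.070/1.097 − 1 = -2.4613%.
Difference: -4.4007 − (-2.4613) = -1.9394 pp.

-1.939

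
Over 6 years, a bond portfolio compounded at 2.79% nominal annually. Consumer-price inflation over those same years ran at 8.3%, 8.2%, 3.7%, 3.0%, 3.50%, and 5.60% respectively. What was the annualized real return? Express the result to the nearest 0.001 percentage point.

-2.440%

Cumulative inflation factor: 1.083 × 1.082 × 1.037 × 1.030 × 1.0350 × 1.0560 ≈ 1.36797.
Nominal growth factor: 1.17952. Real growth factor = 1.17952 / 1.36797 ≈ 0.86224.
Annualized: 0.86224^(1/6) − 1 ≈ -0.02440.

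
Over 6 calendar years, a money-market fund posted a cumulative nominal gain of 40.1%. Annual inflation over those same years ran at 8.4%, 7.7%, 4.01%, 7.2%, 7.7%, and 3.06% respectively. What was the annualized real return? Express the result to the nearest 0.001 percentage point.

-0.512%

Cumulative inflation factor: 1.084 × 1.077 × 1.0401 × 1.072 × 1.077 × 1.0306 ≈ 1.44484.
Nominal growth factor: 1.40100. Real growth factor = 1.40100 / 1.44484 ≈ 0.96966.
Annualized: 0.96966^(1/6) − 1 ≈ -0.00512.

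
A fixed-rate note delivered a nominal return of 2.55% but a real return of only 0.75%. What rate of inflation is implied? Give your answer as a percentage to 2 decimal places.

1.79%

From (1+r_nom) = (1+r_real)(1+π), we get 1+π = (1 + 2.55%)/(1 + 0.75%) = 1.0255/1.0075 ≈ 1.01787.
So π ≈ 1.7866%.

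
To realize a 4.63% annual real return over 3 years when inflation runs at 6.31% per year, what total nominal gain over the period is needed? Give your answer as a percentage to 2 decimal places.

Required annual nominal rate: (1+4.63%)(1+6.31%) − 1 = 11.232153%.
Cumulative over 3 years: (1 + 0.11232153)^3 − 1 ≈ 0.37623.

37.62%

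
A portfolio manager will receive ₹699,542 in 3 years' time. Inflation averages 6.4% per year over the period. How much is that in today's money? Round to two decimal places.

₹580,749.59

Price-level factor over 3 years: (1 + 6.4%)^3 = 1.204550144.
Purchasing power today: ₹699,542 divided by that factor.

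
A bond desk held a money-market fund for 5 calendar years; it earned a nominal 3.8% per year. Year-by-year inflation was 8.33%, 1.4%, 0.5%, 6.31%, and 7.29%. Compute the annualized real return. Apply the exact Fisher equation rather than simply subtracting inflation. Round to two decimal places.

-0.88%

Cumulative inflation factor: 1.0833 × 1.014 × 1.005 × 1.0631 × 1.0729 ≈ 1.25918.
Nominal growth factor: 1.20500. Real growth factor = 1.20500 / 1.25918 ≈ 0.95698.
Annualized: 0.95698^(1/5) − 1 ≈ -0.00876.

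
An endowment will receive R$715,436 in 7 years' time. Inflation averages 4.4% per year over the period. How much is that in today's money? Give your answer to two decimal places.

Price-level factor over 7 years: (1 + 4.4%)^7 ≈ 1.3517721377.
Purchasing power today: R$715,436 divided by that factor.

R$529,257.84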